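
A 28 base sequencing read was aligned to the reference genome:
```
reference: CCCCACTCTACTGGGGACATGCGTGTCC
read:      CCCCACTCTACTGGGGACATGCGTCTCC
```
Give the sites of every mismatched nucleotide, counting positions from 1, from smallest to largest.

Differences at site 25 (G→C).

25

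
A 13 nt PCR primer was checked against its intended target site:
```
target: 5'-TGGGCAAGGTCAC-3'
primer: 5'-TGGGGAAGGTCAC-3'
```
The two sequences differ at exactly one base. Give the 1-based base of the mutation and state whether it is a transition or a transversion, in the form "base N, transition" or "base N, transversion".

Base 5 changes C→G. C is a pyrimidine and G is a purine, so this is a transversion.

base 5, transversion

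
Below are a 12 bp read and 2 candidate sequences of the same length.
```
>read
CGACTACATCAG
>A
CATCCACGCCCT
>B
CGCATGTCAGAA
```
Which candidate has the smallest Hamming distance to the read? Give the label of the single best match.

Hamming distances to read — A: 7; B: 8.
Smallest is A with 7 mismatches.

A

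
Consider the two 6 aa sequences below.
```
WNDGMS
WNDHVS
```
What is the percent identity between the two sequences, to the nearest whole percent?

67%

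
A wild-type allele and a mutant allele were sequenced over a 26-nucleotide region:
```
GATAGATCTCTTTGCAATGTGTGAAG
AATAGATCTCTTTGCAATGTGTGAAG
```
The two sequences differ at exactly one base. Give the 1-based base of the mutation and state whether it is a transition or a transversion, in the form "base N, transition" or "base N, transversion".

base 1, transition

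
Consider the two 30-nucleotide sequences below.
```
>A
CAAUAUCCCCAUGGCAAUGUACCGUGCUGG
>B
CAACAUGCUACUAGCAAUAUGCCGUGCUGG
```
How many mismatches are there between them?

8

Comparing position by position, 8 sites differ: 4 (U/C), 7 (C/G), 9 (C/U), 10 (C/A), 11 (A/C), 13 (G/A), 19 (G/A), 21 (A/G).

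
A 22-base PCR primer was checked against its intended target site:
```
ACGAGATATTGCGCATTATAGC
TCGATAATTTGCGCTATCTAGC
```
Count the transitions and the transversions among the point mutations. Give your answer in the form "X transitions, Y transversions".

0 transitions, 7 transversions

Mismatches (1-based):
base 1: A→T (purine→pyrimidine, transversion)
base 5: G→T (purine→pyrimidine, transversion)
base 7: T→A (pyrimidine→purine, transversion)
base 8: A→T (purine→pyrimidine, transversion)
base 15: A→T (purine→pyrimidine, transversion)
base 16: T→A (pyrimidine→purine, transversion)
base 18: A→C (purine→pyrimidine, transversion)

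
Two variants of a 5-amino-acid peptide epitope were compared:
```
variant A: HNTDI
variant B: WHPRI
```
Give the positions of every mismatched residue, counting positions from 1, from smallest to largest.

1, 2, 3, 4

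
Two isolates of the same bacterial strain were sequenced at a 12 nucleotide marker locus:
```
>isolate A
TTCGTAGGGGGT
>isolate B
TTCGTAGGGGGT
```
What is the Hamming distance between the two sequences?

The two sequences are identical at every position.

0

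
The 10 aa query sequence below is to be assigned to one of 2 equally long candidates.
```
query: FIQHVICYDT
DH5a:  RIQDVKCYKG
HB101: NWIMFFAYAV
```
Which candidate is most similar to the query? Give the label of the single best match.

DH5a

DH5a differs at 5 positions; HB101 differs at 9 positions. The closest is DH5a.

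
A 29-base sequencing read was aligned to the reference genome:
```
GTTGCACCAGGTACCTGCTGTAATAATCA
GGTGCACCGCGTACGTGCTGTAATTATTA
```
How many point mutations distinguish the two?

Mismatches (1-based): position 2: T→G; position 9: A→G; position 10: G→C; position 15: C→G; position 25: A→T; position 28: C→T.

6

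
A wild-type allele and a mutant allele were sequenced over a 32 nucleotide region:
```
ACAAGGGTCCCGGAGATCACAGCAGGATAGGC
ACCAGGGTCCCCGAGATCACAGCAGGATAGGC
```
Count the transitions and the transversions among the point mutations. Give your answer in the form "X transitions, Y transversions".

Mismatches (1-based):
position 3: A→C (purine→pyrimidine, transversion)
position 12: G→C (purine→pyrimidine, transversion)

0 transitions, 2 transversions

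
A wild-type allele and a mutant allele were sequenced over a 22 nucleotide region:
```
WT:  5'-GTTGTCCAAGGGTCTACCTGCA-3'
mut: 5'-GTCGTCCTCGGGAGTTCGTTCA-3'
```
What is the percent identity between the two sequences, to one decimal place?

63.6%

8 positions differ (3, 8, 9, 13, 14, 16, 18, 20), so 14 of 22 match: 14/22 = 63.64%.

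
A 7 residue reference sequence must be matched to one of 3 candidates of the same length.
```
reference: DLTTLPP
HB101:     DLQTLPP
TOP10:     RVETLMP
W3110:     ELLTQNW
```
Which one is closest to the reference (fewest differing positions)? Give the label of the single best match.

HB101

HB101 differs at 1 position; TOP10 differs at 4 positions; W3110 differs at 5 positions. The closest is HB101.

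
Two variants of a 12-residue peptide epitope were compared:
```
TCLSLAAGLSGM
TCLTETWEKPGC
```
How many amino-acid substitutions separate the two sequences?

8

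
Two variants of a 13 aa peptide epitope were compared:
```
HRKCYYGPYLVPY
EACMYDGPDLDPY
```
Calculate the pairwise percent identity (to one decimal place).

Mismatches at positions 1, 2, 3, 4, 6, 9, 11 (1-based): 7 of 13.
Identical positions: 6/13 = 46.15% → 46.2%.

46.2%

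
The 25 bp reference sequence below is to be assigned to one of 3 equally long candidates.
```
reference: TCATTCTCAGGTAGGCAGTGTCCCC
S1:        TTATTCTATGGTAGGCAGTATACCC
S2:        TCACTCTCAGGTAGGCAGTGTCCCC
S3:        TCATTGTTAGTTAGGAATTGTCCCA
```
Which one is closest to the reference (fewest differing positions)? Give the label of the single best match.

Hamming distances to reference — S1: 5; S2: 1; S3: 6.
Smallest is S2 with 1 mismatch.

S2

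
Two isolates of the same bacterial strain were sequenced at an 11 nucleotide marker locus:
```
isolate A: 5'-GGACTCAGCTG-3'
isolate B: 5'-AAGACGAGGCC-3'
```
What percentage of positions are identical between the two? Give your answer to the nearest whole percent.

18%

Mismatches at positions 1, 2, 3, 4, 5, 6, 9, 10, 11 (1-based): 9 of 11.
Identical positions: 2/11 = 18.18% → 18%.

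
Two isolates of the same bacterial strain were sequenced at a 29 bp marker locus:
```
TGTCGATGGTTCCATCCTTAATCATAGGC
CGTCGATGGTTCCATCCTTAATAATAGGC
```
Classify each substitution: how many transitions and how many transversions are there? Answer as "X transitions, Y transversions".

1 transition, 1 transversion

Mismatches (1-based):
position 1: T→C (pyrimidine→pyrimidine, transition)
position 23: C→A (pyrimidine→purine, transversion)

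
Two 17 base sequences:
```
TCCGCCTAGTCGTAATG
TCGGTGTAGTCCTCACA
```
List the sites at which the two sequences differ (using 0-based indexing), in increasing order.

Scanning 0-based: 2: C/G; 4: C/T; 5: C/G; 11: G/C; 13: A/C; 15: T/C; 16: G/A.

2, 4, 5, 11, 13, 15, 16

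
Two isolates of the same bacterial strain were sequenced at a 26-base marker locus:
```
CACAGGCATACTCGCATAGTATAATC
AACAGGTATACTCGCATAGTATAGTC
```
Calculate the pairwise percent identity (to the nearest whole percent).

88%

Mismatches at positions 1, 7, 24 (1-based): 3 of 26.
Identical positions: 23/26 = 88.46% → 88%.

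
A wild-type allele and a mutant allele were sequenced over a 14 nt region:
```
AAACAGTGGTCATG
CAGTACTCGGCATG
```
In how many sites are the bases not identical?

6

The sequences differ at sites 1, 3, 4, 6, 8, 10 (1-based) — 6 in total.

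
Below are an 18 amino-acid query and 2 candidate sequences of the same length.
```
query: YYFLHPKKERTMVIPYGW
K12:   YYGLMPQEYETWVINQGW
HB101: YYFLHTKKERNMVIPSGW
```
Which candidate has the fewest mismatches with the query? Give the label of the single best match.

K12 differs at 9 positions; HB101 differs at 3 positions. The closest is HB101.

HB101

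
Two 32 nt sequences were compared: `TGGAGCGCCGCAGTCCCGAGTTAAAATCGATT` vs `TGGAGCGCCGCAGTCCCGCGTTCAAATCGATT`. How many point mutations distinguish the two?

2

The sequences differ at positions 19, 23 (1-based) — 2 in total.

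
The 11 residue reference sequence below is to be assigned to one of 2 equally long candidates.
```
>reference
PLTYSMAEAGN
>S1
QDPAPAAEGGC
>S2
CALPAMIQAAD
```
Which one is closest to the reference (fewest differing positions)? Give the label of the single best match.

S1 differs at 8 positions; S2 differs at 9 positions. The closest is S1.

S1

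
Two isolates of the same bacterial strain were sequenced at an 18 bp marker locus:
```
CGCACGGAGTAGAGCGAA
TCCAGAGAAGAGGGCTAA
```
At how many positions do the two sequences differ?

Comparing position by position, 8 positions differ: 1 (C/T), 2 (G/C), 5 (C/G), 6 (G/A), 9 (G/A), 10 (T/G), 13 (A/G), 16 (G/T).

8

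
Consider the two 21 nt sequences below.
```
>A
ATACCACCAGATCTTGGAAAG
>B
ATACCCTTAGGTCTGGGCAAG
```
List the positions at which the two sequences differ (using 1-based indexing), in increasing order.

6, 7, 8, 11, 15, 18

Differences at position 6 (A→C), position 7 (C→T), position 8 (C→T), position 11 (A→G), position 15 (T→G), position 18 (A→C).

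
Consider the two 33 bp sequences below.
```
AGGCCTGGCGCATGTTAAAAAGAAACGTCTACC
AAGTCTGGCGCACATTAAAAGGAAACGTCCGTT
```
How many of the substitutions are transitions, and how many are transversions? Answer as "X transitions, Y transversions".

Transitions (purine↔purine or pyrimidine↔pyrimidine): 2 G→A, 4 C→T, 13 T→C, 14 G→A, 21 A→G, 30 T→C, 31 A→G, 32 C→T, 33 C→T.
Transversions (purine↔pyrimidine): none.

9 transitions, 0 transversions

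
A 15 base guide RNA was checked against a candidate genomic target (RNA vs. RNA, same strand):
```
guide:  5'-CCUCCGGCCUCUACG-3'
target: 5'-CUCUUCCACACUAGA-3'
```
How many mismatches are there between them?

10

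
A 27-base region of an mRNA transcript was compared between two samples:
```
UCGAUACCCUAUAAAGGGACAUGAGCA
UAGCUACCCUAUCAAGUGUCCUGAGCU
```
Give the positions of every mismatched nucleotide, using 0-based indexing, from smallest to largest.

Scanning 0-based: 1: C/A; 3: A/C; 12: A/C; 16: G/U; 18: A/U; 20: A/C; 26: A/U.

1, 3, 12, 16, 18, 20, 26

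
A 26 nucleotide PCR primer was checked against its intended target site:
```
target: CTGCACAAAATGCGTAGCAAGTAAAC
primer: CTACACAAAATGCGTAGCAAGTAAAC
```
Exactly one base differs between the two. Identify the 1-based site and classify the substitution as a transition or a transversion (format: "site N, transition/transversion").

Site 3 changes G→A. G is a purine and A is a purine, so this is a transition.

site 3, transition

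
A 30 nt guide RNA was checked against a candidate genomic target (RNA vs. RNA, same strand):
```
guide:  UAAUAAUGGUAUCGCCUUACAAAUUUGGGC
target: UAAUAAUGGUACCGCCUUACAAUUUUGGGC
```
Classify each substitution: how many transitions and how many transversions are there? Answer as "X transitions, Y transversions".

Mismatches (1-based):
base 12: U→C (pyrimidine→pyrimidine, transition)
base 23: A→U (purine→pyrimidine, transversion)

1 transition, 1 transversion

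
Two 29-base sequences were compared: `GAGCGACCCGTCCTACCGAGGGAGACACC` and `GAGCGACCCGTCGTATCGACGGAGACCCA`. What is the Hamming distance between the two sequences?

Mismatches (1-based): site 13: C→G; site 16: C→T; site 20: G→C; site 27: A→C; site 29: C→A.

5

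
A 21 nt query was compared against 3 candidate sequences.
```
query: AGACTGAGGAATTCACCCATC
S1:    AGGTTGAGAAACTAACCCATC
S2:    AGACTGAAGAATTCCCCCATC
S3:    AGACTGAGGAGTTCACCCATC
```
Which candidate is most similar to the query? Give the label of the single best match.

S3

Hamming distances to query — S1: 5; S2: 2; S3: 1.
Smallest is S3 with 1 mismatch.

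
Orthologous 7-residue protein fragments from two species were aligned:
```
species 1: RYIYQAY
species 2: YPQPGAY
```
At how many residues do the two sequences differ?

5

The sequences differ at residues 1, 2, 3, 4, 5 (1-based) — 5 in total.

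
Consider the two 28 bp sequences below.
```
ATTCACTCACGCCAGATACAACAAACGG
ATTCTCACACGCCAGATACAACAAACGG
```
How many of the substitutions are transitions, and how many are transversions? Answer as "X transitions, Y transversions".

0 transitions, 2 transversions

Transitions (purine↔purine or pyrimidine↔pyrimidine): none.
Transversions (purine↔pyrimidine): 5 A→T, 7 T→A.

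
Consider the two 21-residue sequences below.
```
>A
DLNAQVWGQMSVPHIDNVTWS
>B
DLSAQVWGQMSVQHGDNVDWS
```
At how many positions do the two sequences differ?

Comparing position by position, 4 positions differ: 3 (N/S), 13 (P/Q), 15 (I/G), 19 (T/D).

4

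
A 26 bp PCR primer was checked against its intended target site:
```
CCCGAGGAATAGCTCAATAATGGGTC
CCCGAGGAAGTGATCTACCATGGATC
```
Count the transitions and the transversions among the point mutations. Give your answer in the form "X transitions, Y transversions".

Transitions (purine↔purine or pyrimidine↔pyrimidine): 18 T→C, 24 G→A.
Transversions (purine↔pyrimidine): 10 T→G, 11 A→T, 13 C→A, 16 A→T, 19 A→C.

2 transitions, 5 transversions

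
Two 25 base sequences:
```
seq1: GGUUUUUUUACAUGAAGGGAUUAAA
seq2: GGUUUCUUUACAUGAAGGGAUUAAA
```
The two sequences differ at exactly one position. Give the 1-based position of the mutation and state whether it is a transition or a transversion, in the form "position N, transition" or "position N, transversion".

Position 6 changes U→C. U is a pyrimidine and C is a pyrimidine, so this is a transition.

position 6, transition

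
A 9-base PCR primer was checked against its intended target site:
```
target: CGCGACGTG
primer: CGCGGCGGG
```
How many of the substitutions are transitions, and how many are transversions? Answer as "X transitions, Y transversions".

1 transition, 1 transversion

Transitions (purine↔purine or pyrimidine↔pyrimidine): 5 A→G.
Transversions (purine↔pyrimidine): 8 T→G.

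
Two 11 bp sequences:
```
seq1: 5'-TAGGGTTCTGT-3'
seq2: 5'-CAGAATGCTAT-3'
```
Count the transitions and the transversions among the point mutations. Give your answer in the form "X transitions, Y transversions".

Mismatches (1-based):
base 1: T→C (pyrimidine→pyrimidine, transition)
base 4: G→A (purine→purine, transition)
base 5: G→A (purine→purine, transition)
base 7: T→G (pyrimidine→purine, transversion)
base 10: G→A (purine→purine, transition)

4 transitions, 1 transversion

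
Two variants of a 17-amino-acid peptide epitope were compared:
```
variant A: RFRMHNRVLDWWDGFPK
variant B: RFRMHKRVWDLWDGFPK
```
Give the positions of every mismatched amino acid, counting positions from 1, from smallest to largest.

6, 9, 11

Differences at position 6 (N→K), position 9 (L→W), position 11 (W→L).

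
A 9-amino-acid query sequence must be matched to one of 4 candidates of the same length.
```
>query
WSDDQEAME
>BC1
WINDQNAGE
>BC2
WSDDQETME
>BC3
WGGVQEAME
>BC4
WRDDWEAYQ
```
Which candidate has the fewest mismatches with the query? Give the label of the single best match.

BC1 differs at 4 positions; BC2 differs at 1 position; BC3 differs at 3 positions; BC4 differs at 4 positions. The closest is BC2.

BC2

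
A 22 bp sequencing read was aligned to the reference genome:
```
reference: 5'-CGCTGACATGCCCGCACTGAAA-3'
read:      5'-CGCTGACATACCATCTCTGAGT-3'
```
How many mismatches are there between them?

Comparing position by position, 6 sites differ: 10 (G/A), 13 (C/A), 14 (G/T), 16 (A/T), 21 (A/G), 22 (A/T).

6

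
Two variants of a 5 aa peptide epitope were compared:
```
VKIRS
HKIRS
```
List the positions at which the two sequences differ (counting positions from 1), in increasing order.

1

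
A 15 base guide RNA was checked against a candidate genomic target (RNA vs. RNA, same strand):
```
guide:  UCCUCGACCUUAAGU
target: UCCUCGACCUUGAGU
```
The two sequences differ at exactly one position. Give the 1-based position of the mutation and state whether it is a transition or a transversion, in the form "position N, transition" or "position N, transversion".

The sequences differ only at position 12: A→G (purine→purine), a transition.

position 12, transition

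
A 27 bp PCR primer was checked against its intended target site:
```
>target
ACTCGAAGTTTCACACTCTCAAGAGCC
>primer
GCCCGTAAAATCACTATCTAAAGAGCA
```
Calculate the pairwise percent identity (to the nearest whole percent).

63%

10 positions differ (1, 3, 6, 8, 9, 10, 15, 16, 20, 27), so 17 of 27 match: 17/27 = 62.96%.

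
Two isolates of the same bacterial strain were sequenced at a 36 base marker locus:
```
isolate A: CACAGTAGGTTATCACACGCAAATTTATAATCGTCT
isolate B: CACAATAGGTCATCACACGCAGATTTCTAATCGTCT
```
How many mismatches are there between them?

4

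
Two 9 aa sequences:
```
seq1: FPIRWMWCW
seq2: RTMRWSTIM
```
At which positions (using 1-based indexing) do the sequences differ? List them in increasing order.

1, 2, 3, 6, 7, 8, 9

Scanning 1-based: 1: F/R; 2: P/T; 3: I/M; 6: M/S; 7: W/T; 8: C/I; 9: W/M.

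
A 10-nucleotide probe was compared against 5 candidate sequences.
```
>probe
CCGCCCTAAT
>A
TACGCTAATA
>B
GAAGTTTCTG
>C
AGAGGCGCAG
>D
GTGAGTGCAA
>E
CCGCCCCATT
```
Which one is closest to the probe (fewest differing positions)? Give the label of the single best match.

E

A differs at 8 positions; B differs at 9 positions; C differs at 8 positions; D differs at 8 positions; E differs at 2 positions. The closest is E.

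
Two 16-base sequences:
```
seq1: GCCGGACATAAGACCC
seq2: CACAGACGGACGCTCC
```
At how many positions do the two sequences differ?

Comparing position by position, 8 positions differ: 1 (G/C), 2 (C/A), 4 (G/A), 8 (A/G), 9 (T/G), 11 (A/C), 13 (A/C), 14 (C/T).

8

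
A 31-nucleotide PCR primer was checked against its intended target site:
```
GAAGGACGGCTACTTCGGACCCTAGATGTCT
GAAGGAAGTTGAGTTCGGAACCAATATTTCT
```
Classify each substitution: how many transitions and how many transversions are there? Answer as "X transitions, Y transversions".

Transitions (purine↔purine or pyrimidine↔pyrimidine): 10 C→T.
Transversions (purine↔pyrimidine): 7 C→A, 9 G→T, 11 T→G, 13 C→G, 20 C→A, 23 T→A, 25 G→T, 28 G→T.

1 transition, 8 transversions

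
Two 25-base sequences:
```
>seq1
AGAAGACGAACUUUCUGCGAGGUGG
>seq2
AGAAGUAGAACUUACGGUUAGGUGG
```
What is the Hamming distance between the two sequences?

Mismatches (1-based): base 6: A→U; base 7: C→A; base 14: U→A; base 16: U→G; base 18: C→U; base 19: G→U.

6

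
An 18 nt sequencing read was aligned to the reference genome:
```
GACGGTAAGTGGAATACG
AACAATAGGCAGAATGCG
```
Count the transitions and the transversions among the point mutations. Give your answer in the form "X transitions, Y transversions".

Mismatches (1-based):
position 1: G→A (purine→purine, transition)
position 4: G→A (purine→purine, transition)
position 5: G→A (purine→purine, transition)
position 8: A→G (purine→purine, transition)
position 10: T→C (pyrimidine→pyrimidine, transition)
position 11: G→A (purine→purine, transition)
position 16: A→G (purine→purine, transition)

7 transitions, 0 transversions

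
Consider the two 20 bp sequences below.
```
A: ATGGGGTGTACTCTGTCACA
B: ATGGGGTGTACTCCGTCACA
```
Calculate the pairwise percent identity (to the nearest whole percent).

95%

1 position differs (14), so 19 of 20 match: 19/20 = 95%.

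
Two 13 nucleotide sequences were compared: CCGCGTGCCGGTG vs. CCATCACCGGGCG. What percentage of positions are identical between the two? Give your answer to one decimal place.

46.2%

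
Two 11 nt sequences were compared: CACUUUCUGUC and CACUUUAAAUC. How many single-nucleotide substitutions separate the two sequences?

Mismatches (1-based): position 7: C→A; position 8: U→A; position 9: G→A.

3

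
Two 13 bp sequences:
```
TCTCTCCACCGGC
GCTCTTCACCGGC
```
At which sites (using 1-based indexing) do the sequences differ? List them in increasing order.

1, 6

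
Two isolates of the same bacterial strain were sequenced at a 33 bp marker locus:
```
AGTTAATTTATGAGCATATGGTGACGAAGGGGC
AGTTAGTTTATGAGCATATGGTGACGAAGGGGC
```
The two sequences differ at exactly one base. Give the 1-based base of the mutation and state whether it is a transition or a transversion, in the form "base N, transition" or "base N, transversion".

base 6, transition

Base 6 changes A→G. A is a purine and G is a purine, so this is a transition.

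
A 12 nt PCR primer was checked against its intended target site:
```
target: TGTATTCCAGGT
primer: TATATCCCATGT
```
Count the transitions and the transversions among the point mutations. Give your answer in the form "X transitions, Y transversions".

Transitions (purine↔purine or pyrimidine↔pyrimidine): 2 G→A, 6 T→C.
Transversions (purine↔pyrimidine): 10 G→T.

2 transitions, 1 transversion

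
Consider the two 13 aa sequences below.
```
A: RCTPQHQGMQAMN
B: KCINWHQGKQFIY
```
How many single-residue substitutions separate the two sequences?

8

Comparing position by position, 8 residues differ: 1 (R/K), 3 (T/I), 4 (P/N), 5 (Q/W), 9 (M/K), 11 (A/F), 12 (M/I), 13 (N/Y).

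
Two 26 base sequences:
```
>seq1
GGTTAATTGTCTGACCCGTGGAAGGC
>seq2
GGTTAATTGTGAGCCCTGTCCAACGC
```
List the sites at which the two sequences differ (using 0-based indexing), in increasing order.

10, 11, 13, 16, 19, 20, 23

Scanning 0-based: 10: C/G; 11: T/A; 13: A/C; 16: C/T; 19: G/C; 20: G/C; 23: G/C.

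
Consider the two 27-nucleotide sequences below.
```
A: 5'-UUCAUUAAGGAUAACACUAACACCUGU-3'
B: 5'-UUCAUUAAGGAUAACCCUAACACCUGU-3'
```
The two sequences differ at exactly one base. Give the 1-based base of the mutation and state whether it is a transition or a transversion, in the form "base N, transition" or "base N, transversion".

base 16, transversion

Base 16 changes A→C. A is a purine and C is a pyrimidine, so this is a transversion.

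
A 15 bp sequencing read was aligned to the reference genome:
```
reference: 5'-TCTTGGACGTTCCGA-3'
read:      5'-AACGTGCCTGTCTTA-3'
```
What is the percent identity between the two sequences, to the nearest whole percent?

10 positions differ (1, 2, 3, 4, 5, 7, 9, 10, 13, 14), so 5 of 15 match: 5/15 = 33.33%.

33%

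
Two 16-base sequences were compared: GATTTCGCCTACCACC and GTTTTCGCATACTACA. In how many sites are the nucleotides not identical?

4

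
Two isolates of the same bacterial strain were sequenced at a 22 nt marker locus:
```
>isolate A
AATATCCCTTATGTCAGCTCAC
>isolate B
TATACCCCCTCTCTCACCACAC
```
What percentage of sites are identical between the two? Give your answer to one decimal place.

68.2%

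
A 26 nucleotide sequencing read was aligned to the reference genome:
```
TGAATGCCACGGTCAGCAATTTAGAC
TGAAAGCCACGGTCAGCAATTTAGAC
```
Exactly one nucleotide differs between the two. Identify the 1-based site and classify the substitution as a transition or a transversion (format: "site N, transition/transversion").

site 5, transversion

Site 5 changes T→A. T is a pyrimidine and A is a purine, so this is a transversion.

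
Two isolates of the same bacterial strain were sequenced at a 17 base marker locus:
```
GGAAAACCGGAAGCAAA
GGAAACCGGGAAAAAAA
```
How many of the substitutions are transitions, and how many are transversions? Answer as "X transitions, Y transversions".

1 transition, 3 transversions

Mismatches (1-based):
base 6: A→C (purine→pyrimidine, transversion)
base 8: C→G (pyrimidine→purine, transversion)
base 13: G→A (purine→purine, transition)
base 14: C→A (pyrimidine→purine, transversion)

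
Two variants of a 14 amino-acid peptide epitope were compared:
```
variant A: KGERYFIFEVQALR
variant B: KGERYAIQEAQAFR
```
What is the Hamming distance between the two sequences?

Mismatches (1-based): position 6: F→A; position 8: F→Q; position 10: V→A; position 13: L→F.

4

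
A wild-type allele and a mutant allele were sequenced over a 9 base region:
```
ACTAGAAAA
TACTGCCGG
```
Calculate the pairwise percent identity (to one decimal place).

Mismatches at positions 1, 2, 3, 4, 6, 7, 8, 9 (1-based): 8 of 9.
Identical positions: 1/9 = 11.11% → 11.1%.

11.1%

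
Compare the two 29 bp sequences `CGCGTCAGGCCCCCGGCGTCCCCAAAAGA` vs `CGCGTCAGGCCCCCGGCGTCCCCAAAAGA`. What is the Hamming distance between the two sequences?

0

No positions differ; the sequences are identical.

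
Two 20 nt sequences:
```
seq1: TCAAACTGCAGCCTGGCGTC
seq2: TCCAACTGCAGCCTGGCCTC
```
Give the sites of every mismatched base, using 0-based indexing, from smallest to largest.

Differences at site 2 (A→C), site 17 (G→C).

2, 17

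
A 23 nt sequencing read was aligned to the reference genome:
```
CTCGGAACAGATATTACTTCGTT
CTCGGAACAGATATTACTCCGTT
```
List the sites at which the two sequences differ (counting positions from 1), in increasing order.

19

Differences at site 19 (T→C).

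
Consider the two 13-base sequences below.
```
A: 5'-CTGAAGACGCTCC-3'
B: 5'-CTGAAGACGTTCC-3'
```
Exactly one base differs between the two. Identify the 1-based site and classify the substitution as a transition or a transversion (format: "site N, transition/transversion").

site 10, transition

The sequences differ only at site 10: C→T (pyrimidine→pyrimidine), a transition.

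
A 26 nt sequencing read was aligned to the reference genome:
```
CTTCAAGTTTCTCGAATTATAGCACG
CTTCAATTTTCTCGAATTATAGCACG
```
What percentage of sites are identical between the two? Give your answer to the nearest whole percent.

96%

1 position differs (7), so 25 of 26 match: 25/26 = 96.15%.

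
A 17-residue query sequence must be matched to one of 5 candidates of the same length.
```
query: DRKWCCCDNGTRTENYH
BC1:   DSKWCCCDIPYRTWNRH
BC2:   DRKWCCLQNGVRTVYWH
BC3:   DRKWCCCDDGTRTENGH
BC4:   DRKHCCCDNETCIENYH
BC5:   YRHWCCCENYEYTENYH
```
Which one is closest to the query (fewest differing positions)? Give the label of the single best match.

BC1 differs at 6 positions; BC2 differs at 6 positions; BC3 differs at 2 positions; BC4 differs at 4 positions; BC5 differs at 6 positions. The closest is BC3.

BC3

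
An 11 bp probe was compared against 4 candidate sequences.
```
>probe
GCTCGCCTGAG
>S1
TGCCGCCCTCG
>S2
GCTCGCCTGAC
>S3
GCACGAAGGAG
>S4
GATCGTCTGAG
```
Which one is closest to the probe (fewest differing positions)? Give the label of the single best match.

S2

Hamming distances to probe — S1: 6; S2: 1; S3: 4; S4: 2.
Smallest is S2 with 1 mismatch.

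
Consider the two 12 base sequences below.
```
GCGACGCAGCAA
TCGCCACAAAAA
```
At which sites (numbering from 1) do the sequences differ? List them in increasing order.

1, 4, 6, 9, 10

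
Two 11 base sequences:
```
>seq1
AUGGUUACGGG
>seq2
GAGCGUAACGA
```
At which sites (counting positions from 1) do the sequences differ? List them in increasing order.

1, 2, 4, 5, 8, 9, 11

Differences at site 1 (A→G), site 2 (U→A), site 4 (G→C), site 5 (U→G), site 8 (C→A), site 9 (G→C), site 11 (G→A).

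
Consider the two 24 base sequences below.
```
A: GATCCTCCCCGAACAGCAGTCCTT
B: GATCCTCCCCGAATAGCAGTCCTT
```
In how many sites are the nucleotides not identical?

1

Comparing position by position, 1 site differs: 14 (C/T).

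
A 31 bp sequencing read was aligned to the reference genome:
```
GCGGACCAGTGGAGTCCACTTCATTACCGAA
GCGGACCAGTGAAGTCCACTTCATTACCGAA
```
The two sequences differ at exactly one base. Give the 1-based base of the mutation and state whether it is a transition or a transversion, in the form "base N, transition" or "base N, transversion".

base 12, transition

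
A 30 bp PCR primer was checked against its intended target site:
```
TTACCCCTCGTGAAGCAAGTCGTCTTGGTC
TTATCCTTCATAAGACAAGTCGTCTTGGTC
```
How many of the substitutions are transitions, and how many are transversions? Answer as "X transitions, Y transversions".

6 transitions, 0 transversions

Mismatches (1-based):
base 4: C→T (pyrimidine→pyrimidine, transition)
base 7: C→T (pyrimidine→pyrimidine, transition)
base 10: G→A (purine→purine, transition)
base 12: G→A (purine→purine, transition)
base 14: A→G (purine→purine, transition)
base 15: G→A (purine→purine, transition)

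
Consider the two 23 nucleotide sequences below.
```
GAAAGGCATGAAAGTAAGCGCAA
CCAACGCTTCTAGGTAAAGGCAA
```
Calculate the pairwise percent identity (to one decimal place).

60.9%

9 positions differ (1, 2, 5, 8, 10, 11, 13, 18, 19), so 14 of 23 match: 14/23 = 60.87%.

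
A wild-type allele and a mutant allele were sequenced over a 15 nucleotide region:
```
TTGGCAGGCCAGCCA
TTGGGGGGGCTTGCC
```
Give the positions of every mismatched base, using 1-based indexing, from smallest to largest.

Differences at position 5 (C→G), position 6 (A→G), position 9 (C→G), position 11 (A→T), position 12 (G→T), position 13 (C→G), position 15 (A→C).

5, 6, 9, 11, 12, 13, 15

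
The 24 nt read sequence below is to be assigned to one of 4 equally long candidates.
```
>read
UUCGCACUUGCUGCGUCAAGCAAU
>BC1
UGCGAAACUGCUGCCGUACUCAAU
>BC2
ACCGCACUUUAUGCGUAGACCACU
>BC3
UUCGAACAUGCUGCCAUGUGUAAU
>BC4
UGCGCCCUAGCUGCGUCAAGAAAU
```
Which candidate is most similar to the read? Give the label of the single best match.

BC4

BC1 differs at 9 bases; BC2 differs at 8 bases; BC3 differs at 8 bases; BC4 differs at 4 bases. The closest is BC4.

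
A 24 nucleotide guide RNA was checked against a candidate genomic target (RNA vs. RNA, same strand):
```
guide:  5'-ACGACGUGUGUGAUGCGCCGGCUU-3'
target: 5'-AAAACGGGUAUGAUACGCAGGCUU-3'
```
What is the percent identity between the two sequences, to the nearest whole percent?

75%

Mismatches at positions 2, 3, 7, 10, 15, 19 (1-based): 6 of 24.
Identical positions: 18/24 = 75% → 75%.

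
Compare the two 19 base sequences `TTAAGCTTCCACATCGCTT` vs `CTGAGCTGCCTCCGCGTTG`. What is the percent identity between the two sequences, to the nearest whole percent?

58%

8 positions differ (1, 3, 8, 11, 13, 14, 17, 19), so 11 of 19 match: 11/19 = 57.89%.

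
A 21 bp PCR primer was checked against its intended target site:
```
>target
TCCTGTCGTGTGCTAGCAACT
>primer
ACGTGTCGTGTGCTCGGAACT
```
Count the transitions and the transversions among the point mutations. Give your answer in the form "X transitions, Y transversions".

Transitions (purine↔purine or pyrimidine↔pyrimidine): none.
Transversions (purine↔pyrimidine): 1 T→A, 3 C→G, 15 A→C, 17 C→G.

0 transitions, 4 transversions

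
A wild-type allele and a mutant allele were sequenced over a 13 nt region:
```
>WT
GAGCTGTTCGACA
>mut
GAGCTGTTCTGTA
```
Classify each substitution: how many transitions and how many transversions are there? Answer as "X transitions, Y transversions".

Mismatches (1-based):
position 10: G→T (purine→pyrimidine, transversion)
position 11: A→G (purine→purine, transition)
position 12: C→T (pyrimidine→pyrimidine, transition)

2 transitions, 1 transversion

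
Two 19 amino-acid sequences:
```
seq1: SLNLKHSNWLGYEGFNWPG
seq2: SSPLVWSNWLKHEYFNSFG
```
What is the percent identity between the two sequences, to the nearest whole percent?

Mismatches at positions 2, 3, 5, 6, 11, 12, 14, 17, 18 (1-based): 9 of 19.
Identical positions: 10/19 = 52.63% → 53%.

53%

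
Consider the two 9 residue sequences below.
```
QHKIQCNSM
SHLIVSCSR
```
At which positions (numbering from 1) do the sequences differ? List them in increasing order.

1, 3, 5, 6, 7, 9

Scanning 1-based: 1: Q/S; 3: K/L; 5: Q/V; 6: C/S; 7: N/C; 9: M/R.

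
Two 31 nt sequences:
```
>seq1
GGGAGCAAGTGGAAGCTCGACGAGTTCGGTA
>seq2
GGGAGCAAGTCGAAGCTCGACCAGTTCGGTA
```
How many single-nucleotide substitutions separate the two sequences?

2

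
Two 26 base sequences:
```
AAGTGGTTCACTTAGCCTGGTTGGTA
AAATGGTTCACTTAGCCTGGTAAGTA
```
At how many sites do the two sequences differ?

Comparing position by position, 3 sites differ: 3 (G/A), 22 (T/A), 23 (G/A).

3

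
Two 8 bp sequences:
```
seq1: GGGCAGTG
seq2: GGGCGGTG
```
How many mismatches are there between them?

1

Comparing position by position, 1 site differs: 5 (A/G).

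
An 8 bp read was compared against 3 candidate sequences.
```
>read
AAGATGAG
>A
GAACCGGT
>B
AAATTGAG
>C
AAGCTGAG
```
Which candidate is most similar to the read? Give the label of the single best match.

Hamming distances to read — A: 6; B: 2; C: 1.
Smallest is C with 1 mismatch.

C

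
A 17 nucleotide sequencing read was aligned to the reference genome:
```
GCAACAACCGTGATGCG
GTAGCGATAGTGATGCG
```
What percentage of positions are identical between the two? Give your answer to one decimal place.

5 positions differ (2, 4, 6, 8, 9), so 12 of 17 match: 12/17 = 70.59%.

70.6%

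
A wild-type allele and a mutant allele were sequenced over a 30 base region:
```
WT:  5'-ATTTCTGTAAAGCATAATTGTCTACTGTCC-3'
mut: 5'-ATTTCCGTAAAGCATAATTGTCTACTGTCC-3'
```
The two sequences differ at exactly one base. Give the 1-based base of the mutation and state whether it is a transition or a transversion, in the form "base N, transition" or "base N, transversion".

base 6, transition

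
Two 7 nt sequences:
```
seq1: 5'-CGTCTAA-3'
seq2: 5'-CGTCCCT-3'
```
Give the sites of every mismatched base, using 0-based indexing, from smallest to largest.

Differences at site 4 (T→C), site 5 (A→C), site 6 (A→T).

4, 5, 6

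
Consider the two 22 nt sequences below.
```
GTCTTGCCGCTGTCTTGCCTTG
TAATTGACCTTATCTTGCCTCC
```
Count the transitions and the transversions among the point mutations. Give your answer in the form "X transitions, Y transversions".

3 transitions, 6 transversions

Transitions (purine↔purine or pyrimidine↔pyrimidine): 10 C→T, 12 G→A, 21 T→C.
Transversions (purine↔pyrimidine): 1 G→T, 2 T→A, 3 C→A, 7 C→A, 9 G→C, 22 G→C.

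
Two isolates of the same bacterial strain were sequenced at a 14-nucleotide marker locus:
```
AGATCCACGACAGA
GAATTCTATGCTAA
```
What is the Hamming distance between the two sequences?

The sequences differ at positions 1, 2, 5, 7, 8, 9, 10, 12, 13 (1-based) — 9 in total.

9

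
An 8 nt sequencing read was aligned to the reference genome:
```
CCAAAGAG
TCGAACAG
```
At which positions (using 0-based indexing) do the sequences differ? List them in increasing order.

0, 2, 5

Scanning 0-based: 0: C/T; 2: A/G; 5: G/C.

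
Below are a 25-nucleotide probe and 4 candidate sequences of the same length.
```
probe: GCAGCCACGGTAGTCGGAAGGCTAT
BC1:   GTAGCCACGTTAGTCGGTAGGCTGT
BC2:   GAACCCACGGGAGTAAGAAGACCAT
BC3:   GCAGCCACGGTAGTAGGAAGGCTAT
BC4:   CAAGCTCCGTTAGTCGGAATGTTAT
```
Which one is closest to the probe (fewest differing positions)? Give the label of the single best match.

BC1 differs at 4 positions; BC2 differs at 7 positions; BC3 differs at 1 position; BC4 differs at 7 positions. The closest is BC3.

BC3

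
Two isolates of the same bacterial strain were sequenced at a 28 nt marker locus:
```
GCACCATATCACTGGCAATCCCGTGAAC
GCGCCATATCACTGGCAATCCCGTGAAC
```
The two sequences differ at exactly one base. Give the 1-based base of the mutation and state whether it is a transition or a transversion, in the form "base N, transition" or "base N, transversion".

Base 3 changes A→G. A is a purine and G is a purine, so this is a transition.

base 3, transition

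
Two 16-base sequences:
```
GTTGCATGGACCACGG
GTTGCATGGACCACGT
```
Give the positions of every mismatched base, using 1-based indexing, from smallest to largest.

16

Scanning 1-based: 16: G/T.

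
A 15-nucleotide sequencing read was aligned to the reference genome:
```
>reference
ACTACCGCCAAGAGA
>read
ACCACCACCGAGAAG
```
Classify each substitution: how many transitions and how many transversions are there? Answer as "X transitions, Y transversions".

5 transitions, 0 transversions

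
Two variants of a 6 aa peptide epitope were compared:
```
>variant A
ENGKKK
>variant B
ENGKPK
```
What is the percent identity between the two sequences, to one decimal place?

1 position differs (5), so 5 of 6 match: 5/6 = 83.33%.

83.3%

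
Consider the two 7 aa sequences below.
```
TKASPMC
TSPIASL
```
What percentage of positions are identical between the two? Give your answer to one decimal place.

14.3%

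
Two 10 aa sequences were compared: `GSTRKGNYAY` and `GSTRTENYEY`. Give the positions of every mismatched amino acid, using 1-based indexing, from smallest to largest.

Differences at position 5 (K→T), position 6 (G→E), position 9 (A→E).

5, 6, 9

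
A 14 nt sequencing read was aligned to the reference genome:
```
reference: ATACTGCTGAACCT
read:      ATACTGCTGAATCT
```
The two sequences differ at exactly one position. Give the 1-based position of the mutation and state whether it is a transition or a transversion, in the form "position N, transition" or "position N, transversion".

position 12, transition

Position 12 changes C→T. C is a pyrimidine and T is a pyrimidine, so this is a transition.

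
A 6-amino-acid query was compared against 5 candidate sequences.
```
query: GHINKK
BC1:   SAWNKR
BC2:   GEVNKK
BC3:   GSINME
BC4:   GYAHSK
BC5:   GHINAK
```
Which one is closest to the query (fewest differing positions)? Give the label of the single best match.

BC5

Hamming distances to query — BC1: 4; BC2: 2; BC3: 3; BC4: 4; BC5: 1.
Smallest is BC5 with 1 mismatch.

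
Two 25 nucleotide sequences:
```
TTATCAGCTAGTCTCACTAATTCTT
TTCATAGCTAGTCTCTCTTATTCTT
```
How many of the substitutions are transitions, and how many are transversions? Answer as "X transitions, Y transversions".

Transitions (purine↔purine or pyrimidine↔pyrimidine): 5 C→T.
Transversions (purine↔pyrimidine): 3 A→C, 4 T→A, 16 A→T, 19 A→T.

1 transition, 4 transversions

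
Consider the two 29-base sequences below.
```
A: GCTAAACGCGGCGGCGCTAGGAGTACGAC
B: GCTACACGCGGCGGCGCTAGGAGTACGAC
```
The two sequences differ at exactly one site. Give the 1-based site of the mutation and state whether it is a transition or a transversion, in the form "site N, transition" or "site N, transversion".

The sequences differ only at site 5: A→C (purine→pyrimidine), a transversion.

site 5, transversion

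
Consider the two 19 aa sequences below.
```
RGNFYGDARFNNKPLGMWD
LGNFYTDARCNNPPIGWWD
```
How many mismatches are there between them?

6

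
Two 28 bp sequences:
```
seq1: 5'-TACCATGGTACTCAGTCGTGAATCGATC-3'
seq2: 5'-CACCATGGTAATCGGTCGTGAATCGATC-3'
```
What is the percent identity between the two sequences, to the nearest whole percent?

89%

3 positions differ (1, 11, 14), so 25 of 28 match: 25/28 = 89.29%.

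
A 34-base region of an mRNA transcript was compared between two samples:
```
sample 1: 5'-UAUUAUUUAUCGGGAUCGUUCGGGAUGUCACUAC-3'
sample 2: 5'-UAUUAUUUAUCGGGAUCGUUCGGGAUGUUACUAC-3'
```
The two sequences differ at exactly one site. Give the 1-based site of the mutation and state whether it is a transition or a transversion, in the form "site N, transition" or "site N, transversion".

The sequences differ only at site 29: C→U (pyrimidine→pyrimidine), a transition.

site 29, transition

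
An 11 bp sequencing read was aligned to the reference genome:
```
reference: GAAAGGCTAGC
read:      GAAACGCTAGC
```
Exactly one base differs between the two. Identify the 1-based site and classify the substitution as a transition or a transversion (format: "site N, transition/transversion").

site 5, transversion

Site 5 changes G→C. G is a purine and C is a pyrimidine, so this is a transversion.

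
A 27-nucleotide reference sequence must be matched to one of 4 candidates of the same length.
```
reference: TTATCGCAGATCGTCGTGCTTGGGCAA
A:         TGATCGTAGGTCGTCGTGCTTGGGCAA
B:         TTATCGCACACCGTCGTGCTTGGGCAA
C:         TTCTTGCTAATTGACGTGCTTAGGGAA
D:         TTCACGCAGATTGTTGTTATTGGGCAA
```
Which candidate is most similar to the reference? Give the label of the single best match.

A differs at 3 bases; B differs at 2 bases; C differs at 8 bases; D differs at 6 bases. The closest is B.

B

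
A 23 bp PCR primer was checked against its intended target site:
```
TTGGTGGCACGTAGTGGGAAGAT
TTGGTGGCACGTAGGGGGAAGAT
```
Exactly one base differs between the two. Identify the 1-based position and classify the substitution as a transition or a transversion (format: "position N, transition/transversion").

Position 15 changes T→G. T is a pyrimidine and G is a purine, so this is a transversion.

position 15, transversion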